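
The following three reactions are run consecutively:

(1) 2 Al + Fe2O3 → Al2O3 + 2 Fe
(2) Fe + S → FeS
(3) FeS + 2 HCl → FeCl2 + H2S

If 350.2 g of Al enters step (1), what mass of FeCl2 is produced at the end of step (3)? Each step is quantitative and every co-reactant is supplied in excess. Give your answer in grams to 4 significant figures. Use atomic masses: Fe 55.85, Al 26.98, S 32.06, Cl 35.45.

1645 g

M(Al) = 26.98 g/mol.
M(FeCl2) = 55.85 + 2(35.45) = 126.75 g/mol.
n(Al) = 350.2 / 26.98 = 12.980 mol.
Reaction (1): Al→Fe ratio 2:2 ⇒ n(Fe) = 12.980 mol.
Reaction (2): Fe→FeS ratio 1:1 ⇒ n(FeS) = 12.980 mol.
Reaction (3): FeS→FeCl2 ratio 1:1 ⇒ n(FeCl2) = 12.980 mol.
Mass of FeCl2 = 12.980 × 126.75 = 1645.2 g.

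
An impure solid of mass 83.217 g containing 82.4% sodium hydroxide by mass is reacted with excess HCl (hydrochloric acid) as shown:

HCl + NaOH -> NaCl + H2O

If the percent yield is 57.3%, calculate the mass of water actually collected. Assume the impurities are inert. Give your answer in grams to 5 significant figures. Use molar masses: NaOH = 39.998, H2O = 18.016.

Pure NaOH available = 83.217 g × 0.824 = 68.5708 g.
n(NaOH) = 68.5708 g / 39.998 g/mol = 1.71436 mol.
From the equation the NaOH:H2O mole ratio is 1:1, so n(H2O) = 1.71436 × 1/1 = 1.71436 mol.
Mass of H2O = 1.71436 mol × 18.016 g/mol = 30.8858 g.
Actual mass collected = 30.8858 g × 0.573 = 17.6976 g.

17.698 g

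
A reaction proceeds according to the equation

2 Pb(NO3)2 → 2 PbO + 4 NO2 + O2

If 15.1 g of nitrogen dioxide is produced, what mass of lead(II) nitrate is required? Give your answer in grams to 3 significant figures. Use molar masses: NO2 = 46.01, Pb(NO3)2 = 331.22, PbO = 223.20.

n(NO2) = 15.10 g / 46.01 g/mol = 0.3282 mol.
From the equation the NO2:Pb(NO3)2 mole ratio is 4:2, so n(Pb(NO3)2) = 0.3282 × 2/4 = 0.1641 mol.
Mass of Pb(NO3)2 = 0.1641 mol × 331.22 g/mol = 54.35 g.

54.4 g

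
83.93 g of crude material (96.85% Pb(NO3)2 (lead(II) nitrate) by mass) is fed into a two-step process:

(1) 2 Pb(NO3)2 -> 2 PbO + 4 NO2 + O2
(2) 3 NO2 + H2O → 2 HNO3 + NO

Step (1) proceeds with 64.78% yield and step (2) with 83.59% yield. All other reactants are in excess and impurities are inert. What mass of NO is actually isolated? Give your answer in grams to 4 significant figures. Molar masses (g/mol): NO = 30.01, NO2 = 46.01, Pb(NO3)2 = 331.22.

Pure Pb(NO3)2 = 83.93 × 0.9685 = 81.286 g.
n(Pb(NO3)2) = 81.286 / 331.22 = 0.24541 mol.
Step 1 (Pb(NO3)2:NO2 = 2:4): theoretical n(NO2) = 0.49083 mol; at 64.78% yield, n(NO2) = 0.31796 mol.
Step 2 (NO2:NO = 3:1): theoretical n(NO) = 0.10599 mol, so theoretical mass = 0.10599 × 30.01 = 3.1807 g.
At 83.59% yield, actual mass of NO = 3.1807 × 0.8359 = 2.6587 g.

2.659 g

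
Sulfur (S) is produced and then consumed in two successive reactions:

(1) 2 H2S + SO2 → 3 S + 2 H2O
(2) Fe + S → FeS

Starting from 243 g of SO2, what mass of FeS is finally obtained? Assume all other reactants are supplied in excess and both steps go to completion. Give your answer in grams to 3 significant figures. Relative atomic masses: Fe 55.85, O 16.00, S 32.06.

1000 g

M(SO2) = 32.06 + 2(16.00) = 64.06 g/mol.
M(FeS) = 55.85 + 32.06 = 87.91 g/mol.
n(SO2) = 243.0 / 64.06 = 3.793 mol.
Step 1 gives a 1:3 ratio of SO2 to S, so n(S) = 11.38 mol.
In step 2 the S:FeS ratio is 1:1, so n(FeS) = 11.38 mol.
Mass of FeS = 11.38 × 87.91 = 1000 g.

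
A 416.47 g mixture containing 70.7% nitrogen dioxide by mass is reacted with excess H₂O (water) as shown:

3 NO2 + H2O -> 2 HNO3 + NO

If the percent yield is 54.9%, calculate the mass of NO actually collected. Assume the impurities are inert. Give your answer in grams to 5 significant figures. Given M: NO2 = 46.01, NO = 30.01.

35.145 g

Pure NO2 available = 416.47 g × 0.707 = 294.444 g.
n(NO2) = 294.444 g / 46.01 g/mol = 6.39957 mol.
From the equation the NO2:NO mole ratio is 3:1, so n(NO) = 6.39957 × 1/3 = 2.13319 mol.
Mass of NO = 2.13319 mol × 30.01 g/mol = 64.0170 g.
Actual mass collected = 64.0170 g × 0.549 = 35.1454 g.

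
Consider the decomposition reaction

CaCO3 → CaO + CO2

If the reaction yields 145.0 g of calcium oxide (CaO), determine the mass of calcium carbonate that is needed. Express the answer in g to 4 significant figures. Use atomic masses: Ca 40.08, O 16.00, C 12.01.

M(CaO) = 40.08 + 16.00 = 56.08 g/mol.
M(CaCO3) = 40.08 + 12.01 + 3(16.00) = 100.09 g/mol.
n(CaO) = 145.00 g / 56.08 g/mol = 2.5856 mol.
From the equation the CaO:CaCO3 mole ratio is 1:1, so n(CaCO3) = 2.5856 × 1/1 = 2.5856 mol.
Mass of CaCO3 = 2.5856 mol × 100.09 g/mol = 258.79 g.

258.8 g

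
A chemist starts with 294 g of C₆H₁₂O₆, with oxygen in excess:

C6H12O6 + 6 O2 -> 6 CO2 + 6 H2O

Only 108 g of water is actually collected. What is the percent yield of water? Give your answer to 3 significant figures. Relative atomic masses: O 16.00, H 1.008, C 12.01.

M(C6H12O6) = 6(12.01) + 12(1.008) + 6(16.00) = 180.156 g/mol.
M(H2O) = 2(1.008) + 16.00 = 18.016 g/mol.
n(C6H12O6) = 294.0 g / 180.156 g/mol = 1.632 mol.
From the equation the C6H12O6:H2O mole ratio is 1:6, so n(H2O) = 1.632 × 6/1 = 9.792 mol.
Mass of H2O = 9.792 mol × 18.016 g/mol = 176.4 g.
This is the theoretical yield. Percent yield = 108 g / 176.4 g × 100% = 61.22%.

61.2 %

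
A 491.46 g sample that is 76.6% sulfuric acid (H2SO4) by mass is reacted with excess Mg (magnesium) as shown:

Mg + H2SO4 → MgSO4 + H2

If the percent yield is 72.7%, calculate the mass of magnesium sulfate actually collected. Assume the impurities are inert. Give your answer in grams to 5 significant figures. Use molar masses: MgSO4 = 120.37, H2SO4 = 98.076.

335.90 g

Pure H2SO4 available = 491.46 g × 0.766 = 376.458 g.
n(H2SO4) = 376.458 g / 98.076 g/mol = 3.83844 mol.
From the equation the H2SO4:MgSO4 mole ratio is 1:1, so n(MgSO4) = 3.83844 × 1/1 = 3.83844 mol.
Mass of MgSO4 = 3.83844 mol × 120.37 g/mol = 462.032 g.
Actual mass collected = 462.032 g × 0.727 = 335.898 g.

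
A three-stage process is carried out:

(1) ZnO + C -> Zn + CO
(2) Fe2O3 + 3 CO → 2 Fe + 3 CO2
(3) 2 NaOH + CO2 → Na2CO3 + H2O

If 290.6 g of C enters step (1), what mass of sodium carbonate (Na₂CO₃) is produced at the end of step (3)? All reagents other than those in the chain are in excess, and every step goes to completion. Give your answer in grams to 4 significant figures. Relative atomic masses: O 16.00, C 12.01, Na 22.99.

2565 g

M(C) = 12.01 g/mol.
M(Na2CO3) = 2(22.99) + 12.01 + 3(16.00) = 105.99 g/mol.
n(C) = 290.6 / 12.01 = 24.197 mol.
Reaction (1): C→CO ratio 1:1 ⇒ n(CO) = 24.197 mol.
Reaction (2): CO→CO2 ratio 3:3 ⇒ n(CO2) = 24.197 mol.
Reaction (3): CO2→Na2CO3 ratio 1:1 ⇒ n(Na2CO3) = 24.197 mol.
Mass of Na2CO3 = 24.197 × 105.99 = 2564.6 g.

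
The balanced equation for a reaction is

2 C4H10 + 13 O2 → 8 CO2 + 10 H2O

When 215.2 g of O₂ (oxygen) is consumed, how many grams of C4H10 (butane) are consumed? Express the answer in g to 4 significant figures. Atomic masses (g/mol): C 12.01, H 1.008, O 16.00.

M(O2) = 2(16.00) = 32.00 g/mol.
M(C4H10) = 4(12.01) + 10(1.008) = 58.12 g/mol.
n(O2) = 215.20 g / 32.00 g/mol = 6.7250 mol.
From the equation the O2:C4H10 mole ratio is 13:2, so n(C4H10) = 6.7250 × 2/13 = 1.0346 mol.
Mass of C4H10 = 1.0346 mol × 58.12 g/mol = 60.132 g.

60.13 g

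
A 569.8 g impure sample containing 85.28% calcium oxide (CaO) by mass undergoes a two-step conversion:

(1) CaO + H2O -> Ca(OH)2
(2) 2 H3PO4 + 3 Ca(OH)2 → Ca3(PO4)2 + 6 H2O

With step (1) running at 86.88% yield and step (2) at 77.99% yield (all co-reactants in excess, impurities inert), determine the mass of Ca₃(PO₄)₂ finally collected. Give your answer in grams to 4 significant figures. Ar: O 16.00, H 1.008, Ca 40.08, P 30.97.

607.0 g

Pure CaO = 569.8 × 0.8528 = 485.93 g.
M(CaO) = 40.08 + 16.00 = 56.08 g/mol.
M(Ca3(PO4)2) = 3(40.08) + 2(30.97) + 8(16.00) = 310.18 g/mol.
n(CaO) = 485.93 / 56.08 = 8.6649 mol.
Step 1 (CaO:Ca(OH)2 = 1:1): theoretical n(Ca(OH)2) = 8.6649 mol; at 86.88% yield, n(Ca(OH)2) = 7.5280 mol.
Step 2 (Ca(OH)2:Ca3(PO4)2 = 3:1): theoretical n(Ca3(PO4)2) = 2.5093 mol, so theoretical mass = 2.5093 × 310.18 = 778.35 g.
At 77.99% yield, actual mass of Ca3(PO4)2 = 778.35 × 0.7799 = 607.03 g.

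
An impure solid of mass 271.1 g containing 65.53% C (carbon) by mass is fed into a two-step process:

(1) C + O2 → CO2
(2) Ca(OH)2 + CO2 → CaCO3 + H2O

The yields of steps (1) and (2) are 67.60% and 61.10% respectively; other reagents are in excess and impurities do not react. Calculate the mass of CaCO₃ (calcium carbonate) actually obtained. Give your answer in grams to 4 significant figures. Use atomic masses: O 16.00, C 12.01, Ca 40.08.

Pure C = 271.1 × 0.6553 = 177.65 g.
M(C) = 12.01 g/mol.
M(CaCO3) = 40.08 + 12.01 + 3(16.00) = 100.09 g/mol.
n(C) = 177.65 / 12.01 = 14.792 mol.
Step 1 (C:CO2 = 1:1): theoretical n(CO2) = 14.792 mol; at 67.60% yield, n(CO2) = 9.9994 mol.
Step 2 (CO2:CaCO3 = 1:1): theoretical n(CaCO3) = 9.9994 mol, so theoretical mass = 9.9994 × 100.09 = 1000.8 g.
At 61.10% yield, actual mass of CaCO3 = 1000.8 × 0.6110 = 611.51 g.

611.5 g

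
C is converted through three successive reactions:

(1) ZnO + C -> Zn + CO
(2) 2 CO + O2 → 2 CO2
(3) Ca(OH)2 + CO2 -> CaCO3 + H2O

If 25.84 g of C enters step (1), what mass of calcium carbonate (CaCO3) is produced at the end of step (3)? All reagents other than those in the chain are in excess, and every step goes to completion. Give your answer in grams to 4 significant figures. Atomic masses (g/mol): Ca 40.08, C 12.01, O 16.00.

M(C) = 12.01 g/mol.
M(CaCO3) = 40.08 + 12.01 + 3(16.00) = 100.09 g/mol.
n(C) = 25.84 / 12.01 = 2.1515 mol.
Reaction (1): C→CO ratio 1:1 ⇒ n(CO) = 2.1515 mol.
Reaction (2): CO→CO2 ratio 2:2 ⇒ n(CO2) = 2.1515 mol.
Reaction (3): CO2→CaCO3 ratio 1:1 ⇒ n(CaCO3) = 2.1515 mol.
Mass of CaCO3 = 2.1515 × 100.09 = 215.35 g.

215.3 g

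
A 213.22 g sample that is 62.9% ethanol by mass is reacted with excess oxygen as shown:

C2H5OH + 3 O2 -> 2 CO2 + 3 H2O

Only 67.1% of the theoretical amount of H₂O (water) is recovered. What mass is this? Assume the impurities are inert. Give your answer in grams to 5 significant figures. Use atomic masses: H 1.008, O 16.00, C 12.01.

Pure C2H5OH available = 213.22 g × 0.629 = 134.115 g.
M(C2H5OH) = 2(12.01) + 6(1.008) + 16.00 = 46.068 g/mol.
M(H2O) = 2(1.008) + 16.00 = 18.016 g/mol.
n(C2H5OH) = 134.115 g / 46.068 g/mol = 2.91125 mol.
From the equation the C2H5OH:H2O mole ratio is 1:3, so n(H2O) = 2.91125 × 3/1 = 8.73374 mol.
Mass of H2O = 8.73374 mol × 18.016 g/mol = 157.347 g.
Actual mass collected = 157.347 g × 0.671 = 105.580 g.

105.58 g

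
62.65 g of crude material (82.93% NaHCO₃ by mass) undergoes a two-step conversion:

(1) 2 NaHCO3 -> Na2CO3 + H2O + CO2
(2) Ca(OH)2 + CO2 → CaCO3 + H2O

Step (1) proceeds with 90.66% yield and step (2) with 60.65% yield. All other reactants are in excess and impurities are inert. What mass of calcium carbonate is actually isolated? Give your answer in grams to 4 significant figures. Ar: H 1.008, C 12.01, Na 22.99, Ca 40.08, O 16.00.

Pure NaHCO3 = 62.65 × 0.8293 = 51.956 g.
M(NaHCO3) = 22.99 + 1.008 + 12.01 + 3(16.00) = 84.008 g/mol.
M(CaCO3) = 40.08 + 12.01 + 3(16.00) = 100.09 g/mol.
n(NaHCO3) = 51.956 / 84.008 = 0.61846 mol.
Step 1 (NaHCO3:CO2 = 2:1): theoretical n(CO2) = 0.30923 mol; at 90.66% yield, n(CO2) = 0.28035 mol.
Step 2 (CO2:CaCO3 = 1:1): theoretical n(CaCO3) = 0.28035 mol, so theoretical mass = 0.28035 × 100.09 = 28.060 g.
At 60.65% yield, actual mass of CaCO3 = 28.060 × 0.6065 = 17.018 g.

17.02 g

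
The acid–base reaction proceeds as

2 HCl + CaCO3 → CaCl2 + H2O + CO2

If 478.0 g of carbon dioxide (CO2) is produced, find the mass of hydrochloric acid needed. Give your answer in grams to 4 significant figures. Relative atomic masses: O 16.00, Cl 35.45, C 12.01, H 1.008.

792.0 g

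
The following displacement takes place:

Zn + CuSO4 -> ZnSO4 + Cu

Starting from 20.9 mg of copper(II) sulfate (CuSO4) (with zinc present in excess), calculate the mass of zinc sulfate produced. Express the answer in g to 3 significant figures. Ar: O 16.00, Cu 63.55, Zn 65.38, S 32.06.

0.0211 g

M(CuSO4) = 63.55 + 32.06 + 4(16.00) = 159.61 g/mol.
M(ZnSO4) = 65.38 + 32.06 + 4(16.00) = 161.44 g/mol.
Convert: 20.9 mg = 0.02090 g.
n(CuSO4) = 0.02090 g / 159.61 g/mol = 0.0001309 mol.
From the equation the CuSO4:ZnSO4 mole ratio is 1:1, so n(ZnSO4) = 0.0001309 × 1/1 = 0.0001309 mol.
Mass of ZnSO4 = 0.0001309 mol × 161.44 g/mol = 0.02114 g.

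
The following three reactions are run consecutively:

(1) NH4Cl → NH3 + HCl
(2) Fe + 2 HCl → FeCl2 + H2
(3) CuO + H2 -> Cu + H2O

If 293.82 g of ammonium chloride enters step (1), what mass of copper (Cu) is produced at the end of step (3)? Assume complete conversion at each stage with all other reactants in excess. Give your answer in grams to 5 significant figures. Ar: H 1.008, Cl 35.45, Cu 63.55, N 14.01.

174.53 g

M(NH4Cl) = 14.01 + 4(1.008) + 35.45 = 53.492 g/mol.
M(Cu) = 63.55 g/mol.
n(NH4Cl) = 293.82 / 53.492 = 5.49278 mol.
Reaction (1): NH4Cl→HCl ratio 1:1 ⇒ n(HCl) = 5.49278 mol.
Reaction (2): HCl→H2 ratio 2:1 ⇒ n(H2) = 2.74639 mol.
Reaction (3): H2→Cu ratio 1:1 ⇒ n(Cu) = 2.74639 mol.
Mass of Cu = 2.74639 × 63.55 = 174.533 g.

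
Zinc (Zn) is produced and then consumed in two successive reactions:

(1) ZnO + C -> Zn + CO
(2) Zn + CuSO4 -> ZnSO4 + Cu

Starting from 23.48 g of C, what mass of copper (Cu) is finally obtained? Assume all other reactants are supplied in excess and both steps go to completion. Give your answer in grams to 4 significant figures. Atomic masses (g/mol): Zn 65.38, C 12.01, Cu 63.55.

124.2 g

M(C) = 12.01 g/mol.
M(Cu) = 63.55 g/mol.
n(C) = 23.480 / 12.01 = 1.9550 mol.
Step 1 gives a 1:1 ratio of C to Zn, so n(Zn) = 1.9550 mol.
In step 2 the Zn:Cu ratio is 1:1, so n(Cu) = 1.9550 mol.
Mass of Cu = 1.9550 × 63.55 = 124.24 g.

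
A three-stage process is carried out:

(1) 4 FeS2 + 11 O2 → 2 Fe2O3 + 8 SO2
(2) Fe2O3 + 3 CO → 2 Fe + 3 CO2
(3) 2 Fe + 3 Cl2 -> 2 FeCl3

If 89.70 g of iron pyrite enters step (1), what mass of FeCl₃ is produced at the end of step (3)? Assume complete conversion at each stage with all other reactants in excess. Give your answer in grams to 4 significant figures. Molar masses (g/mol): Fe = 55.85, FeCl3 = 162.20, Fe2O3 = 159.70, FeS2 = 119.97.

121.3 g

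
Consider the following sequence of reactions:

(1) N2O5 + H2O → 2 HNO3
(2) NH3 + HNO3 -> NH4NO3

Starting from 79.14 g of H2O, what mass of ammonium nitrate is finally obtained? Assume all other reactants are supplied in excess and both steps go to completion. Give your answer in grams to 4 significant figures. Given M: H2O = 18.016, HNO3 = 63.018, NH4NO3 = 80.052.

n(H2O) = 79.140 / 18.016 = 4.3928 mol.
Step 1 gives a 1:2 ratio of H2O to HNO3, so n(HNO3) = 8.7855 mol.
In step 2 the HNO3:NH4NO3 ratio is 1:1, so n(NH4NO3) = 8.7855 mol.
Mass of NH4NO3 = 8.7855 × 80.052 = 703.30 g.

703.3 g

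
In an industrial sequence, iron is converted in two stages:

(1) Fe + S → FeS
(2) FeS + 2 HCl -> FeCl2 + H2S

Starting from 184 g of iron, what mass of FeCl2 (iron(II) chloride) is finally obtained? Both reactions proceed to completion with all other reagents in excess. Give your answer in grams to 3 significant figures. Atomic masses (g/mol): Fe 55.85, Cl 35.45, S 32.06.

418 g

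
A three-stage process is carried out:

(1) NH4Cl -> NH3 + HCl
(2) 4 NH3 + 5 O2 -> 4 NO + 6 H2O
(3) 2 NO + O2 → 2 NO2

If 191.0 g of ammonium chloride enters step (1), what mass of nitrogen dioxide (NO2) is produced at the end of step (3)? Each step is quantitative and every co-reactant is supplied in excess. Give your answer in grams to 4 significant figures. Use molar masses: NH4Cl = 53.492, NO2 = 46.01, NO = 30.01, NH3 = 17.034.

n(NH4Cl) = 191.0 / 53.492 = 3.5706 mol.
Reaction (1): NH4Cl→NH3 ratio 1:1 ⇒ n(NH3) = 3.5706 mol.
Reaction (2): NH3→NO ratio 4:4 ⇒ n(NO) = 3.5706 mol.
Reaction (3): NO→NO2 ratio 2:2 ⇒ n(NO2) = 3.5706 mol.
Mass of NO2 = 3.5706 × 46.01 = 164.28 g.

164.3 g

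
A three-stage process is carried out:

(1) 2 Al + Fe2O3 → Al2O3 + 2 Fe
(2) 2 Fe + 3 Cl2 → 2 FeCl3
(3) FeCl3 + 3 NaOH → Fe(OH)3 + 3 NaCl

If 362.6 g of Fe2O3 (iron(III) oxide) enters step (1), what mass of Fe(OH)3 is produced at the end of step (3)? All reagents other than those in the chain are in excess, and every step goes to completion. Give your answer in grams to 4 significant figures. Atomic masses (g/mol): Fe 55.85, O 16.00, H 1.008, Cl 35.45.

485.3 g

M(Fe2O3) = 2(55.85) + 3(16.00) = 159.70 g/mol.
M(Fe(OH)3) = 55.85 + 3(16.00) + 3(1.008) = 106.874 g/mol.
n(Fe2O3) = 362.6 / 159.70 = 2.2705 mol.
Reaction (1): Fe2O3→Fe ratio 1:2 ⇒ n(Fe) = 4.5410 mol.
Reaction (2): Fe→FeCl3 ratio 2:2 ⇒ n(FeCl3) = 4.5410 mol.
Reaction (3): FeCl3→Fe(OH)3 ratio 1:1 ⇒ n(Fe(OH)3) = 4.5410 mol.
Mass of Fe(OH)3 = 4.5410 × 106.874 = 485.32 g.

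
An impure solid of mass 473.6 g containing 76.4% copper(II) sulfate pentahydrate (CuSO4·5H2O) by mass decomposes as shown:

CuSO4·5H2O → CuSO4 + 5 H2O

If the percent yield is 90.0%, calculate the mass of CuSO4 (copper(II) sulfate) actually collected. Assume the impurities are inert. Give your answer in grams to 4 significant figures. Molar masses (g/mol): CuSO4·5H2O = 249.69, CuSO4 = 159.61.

Pure CuSO4·5H2O available = 473.6 g × 0.764 = 361.83 g.
n(CuSO4·5H2O) = 361.83 g / 249.69 g/mol = 1.4491 mol.
From the equation the CuSO4·5H2O:CuSO4 mole ratio is 1:1, so n(CuSO4) = 1.4491 × 1/1 = 1.4491 mol.
Mass of CuSO4 = 1.4491 mol × 159.61 g/mol = 231.29 g.
Actual mass collected = 231.29 g × 0.900 = 208.16 g.

208.2 g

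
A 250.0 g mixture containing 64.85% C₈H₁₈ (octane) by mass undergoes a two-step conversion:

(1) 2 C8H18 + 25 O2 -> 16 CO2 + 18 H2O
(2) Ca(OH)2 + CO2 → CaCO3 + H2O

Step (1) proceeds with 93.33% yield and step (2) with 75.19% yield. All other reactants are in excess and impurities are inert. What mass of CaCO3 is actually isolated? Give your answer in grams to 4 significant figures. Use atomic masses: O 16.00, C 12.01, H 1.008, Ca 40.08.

Pure C8H18 = 250.0 × 0.6485 = 162.12 g.
M(C8H18) = 8(12.01) + 18(1.008) = 114.224 g/mol.
M(CaCO3) = 40.08 + 12.01 + 3(16.00) = 100.09 g/mol.
n(C8H18) = 162.12 / 114.224 = 1.4194 mol.
Step 1 (C8H18:CO2 = 2:16): theoretical n(CO2) = 11.355 mol; at 93.33% yield, n(CO2) = 10.598 mol.
Step 2 (CO2:CaCO3 = 1:1): theoretical n(CaCO3) = 10.598 mol, so theoretical mass = 10.598 × 100.09 = 1060.7 g.
At 75.19% yield, actual mass of CaCO3 = 1060.7 × 0.7519 = 797.54 g.

797.5 g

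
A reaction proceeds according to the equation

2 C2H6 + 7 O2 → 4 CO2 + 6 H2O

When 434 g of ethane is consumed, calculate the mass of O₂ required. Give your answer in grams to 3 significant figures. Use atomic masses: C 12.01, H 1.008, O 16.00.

1620 g

M(C2H6) = 2(12.01) + 6(1.008) = 30.068 g/mol.
M(O2) = 2(16.00) = 32.00 g/mol.
n(C2H6) = 434.0 g / 30.068 g/mol = 14.43 mol.
From the equation the C2H6:O2 mole ratio is 2:7, so n(O2) = 14.43 × 7/2 = 50.52 mol.
Mass of O2 = 50.52 mol × 32.00 g/mol = 1617 g.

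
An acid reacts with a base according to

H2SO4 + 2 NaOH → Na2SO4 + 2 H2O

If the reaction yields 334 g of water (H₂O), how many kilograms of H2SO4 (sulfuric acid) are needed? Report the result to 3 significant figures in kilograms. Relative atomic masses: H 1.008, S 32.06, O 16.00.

0.909 kg

M(H2O) = 2(1.008) + 16.00 = 18.016 g/mol.
M(H2SO4) = 2(1.008) + 32.06 + 4(16.00) = 98.076 g/mol.
n(H2O) = 334.0 g / 18.016 g/mol = 18.54 mol.
From the equation the H2O:H2SO4 mole ratio is 2:1, so n(H2SO4) = 18.54 × 1/2 = 9.270 mol.
Mass of H2SO4 = 9.270 mol × 98.076 g/mol = 909.1 g.
Converting to kg: 909.1 g = 0.909 kg.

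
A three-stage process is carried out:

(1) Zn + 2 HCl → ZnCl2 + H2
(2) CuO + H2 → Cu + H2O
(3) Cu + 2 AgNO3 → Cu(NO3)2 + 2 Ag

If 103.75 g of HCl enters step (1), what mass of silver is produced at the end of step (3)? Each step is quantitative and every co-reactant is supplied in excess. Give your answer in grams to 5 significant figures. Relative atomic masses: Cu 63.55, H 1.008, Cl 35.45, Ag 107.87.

306.97 g

M(HCl) = 1.008 + 35.45 = 36.458 g/mol.
M(Ag) = 107.87 g/mol.
n(HCl) = 103.75 / 36.458 = 2.84574 mol.
Reaction (1): HCl→H2 ratio 2:1 ⇒ n(H2) = 1.42287 mol.
Reaction (2): H2→Cu ratio 1:1 ⇒ n(Cu) = 1.42287 mol.
Reaction (3): Cu→Ag ratio 1:2 ⇒ n(Ag) = 2.84574 mol.
Mass of Ag = 2.84574 × 107.87 = 306.970 g.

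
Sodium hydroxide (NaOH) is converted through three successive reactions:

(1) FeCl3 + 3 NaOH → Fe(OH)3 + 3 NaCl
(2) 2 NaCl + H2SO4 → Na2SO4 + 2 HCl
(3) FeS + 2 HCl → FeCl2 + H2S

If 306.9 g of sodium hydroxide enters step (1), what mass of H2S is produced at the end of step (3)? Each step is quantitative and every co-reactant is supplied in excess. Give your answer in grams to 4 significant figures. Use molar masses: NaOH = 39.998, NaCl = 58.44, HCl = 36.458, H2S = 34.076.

n(NaOH) = 306.9 / 39.998 = 7.6729 mol.
Reaction (1): NaOH→NaCl ratio 3:3 ⇒ n(NaCl) = 7.6729 mol.
Reaction (2): NaCl→HCl ratio 2:2 ⇒ n(HCl) = 7.6729 mol.
Reaction (3): HCl→H2S ratio 2:1 ⇒ n(H2S) = 3.8364 mol.
Mass of H2S = 3.8364 × 34.076 = 130.73 g.

130.7 g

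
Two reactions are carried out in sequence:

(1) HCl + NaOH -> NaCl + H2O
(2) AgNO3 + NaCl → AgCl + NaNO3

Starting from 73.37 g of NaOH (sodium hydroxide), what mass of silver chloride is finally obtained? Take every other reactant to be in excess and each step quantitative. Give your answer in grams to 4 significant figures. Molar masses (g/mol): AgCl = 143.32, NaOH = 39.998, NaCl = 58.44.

n(NaOH) = 73.370 / 39.998 = 1.8343 mol.
Step 1 gives a 1:1 ratio of NaOH to NaCl, so n(NaCl) = 1.8343 mol.
In step 2 the NaCl:AgCl ratio is 1:1, so n(AgCl) = 1.8343 mol.
Mass of AgCl = 1.8343 × 143.32 = 262.90 g.

262.9 g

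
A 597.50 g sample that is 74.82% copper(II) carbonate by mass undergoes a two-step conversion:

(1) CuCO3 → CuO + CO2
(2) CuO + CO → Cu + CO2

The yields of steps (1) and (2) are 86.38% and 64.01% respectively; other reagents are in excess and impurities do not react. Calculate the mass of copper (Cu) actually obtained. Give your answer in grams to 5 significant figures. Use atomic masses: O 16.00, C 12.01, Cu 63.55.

Pure CuCO3 = 597.50 × 0.7482 = 447.049 g.
M(CuCO3) = 63.55 + 12.01 + 3(16.00) = 123.56 g/mol.
M(Cu) = 63.55 g/mol.
n(CuCO3) = 447.049 / 123.56 = 3.61808 mol.
Step 1 (CuCO3:CuO = 1:1): theoretical n(CuO) = 3.61808 mol; at 86.38% yield, n(CuO) = 3.12529 mol.
Step 2 (CuO:Cu = 1:1): theoretical n(Cu) = 3.12529 mol, so theoretical mass = 3.12529 × 63.55 = 198.612 g.
At 64.01% yield, actual mass of Cu = 198.612 × 0.6401 = 127.132 g.

127.13 g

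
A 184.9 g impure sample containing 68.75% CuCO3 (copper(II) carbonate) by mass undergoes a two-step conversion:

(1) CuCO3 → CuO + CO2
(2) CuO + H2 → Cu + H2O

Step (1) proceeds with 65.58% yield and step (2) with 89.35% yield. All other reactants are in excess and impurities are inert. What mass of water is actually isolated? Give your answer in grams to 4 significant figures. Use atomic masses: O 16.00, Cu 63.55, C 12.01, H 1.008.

10.86 g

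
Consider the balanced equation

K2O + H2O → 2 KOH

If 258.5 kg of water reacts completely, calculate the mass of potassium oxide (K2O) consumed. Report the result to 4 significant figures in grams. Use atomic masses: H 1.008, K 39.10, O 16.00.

M(H2O) = 2(1.008) + 16.00 = 18.016 g/mol.
M(K2O) = 2(39.10) + 16.00 = 94.20 g/mol.
Convert: 258.5 kg = 258500 g.
n(H2O) = 258500 g / 18.016 g/mol = 14348 mol.
From the equation the H2O:K2O mole ratio is 1:1, so n(K2O) = 14348 × 1/1 = 14348 mol.
Mass of K2O = 14348 mol × 94.20 g/mol = 1.3516 × 10^6 g.

1352000 g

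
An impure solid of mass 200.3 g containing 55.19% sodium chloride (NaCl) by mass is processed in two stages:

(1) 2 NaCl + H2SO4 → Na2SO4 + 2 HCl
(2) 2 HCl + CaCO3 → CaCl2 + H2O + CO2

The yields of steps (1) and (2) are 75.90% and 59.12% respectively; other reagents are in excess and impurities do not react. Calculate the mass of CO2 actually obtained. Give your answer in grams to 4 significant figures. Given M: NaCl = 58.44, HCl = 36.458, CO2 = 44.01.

18.68 g

Pure NaCl = 200.3 × 0.5519 = 110.55 g.
n(NaCl) = 110.55 / 58.44 = 1.8916 mol.
Step 1 (NaCl:HCl = 2:2): theoretical n(HCl) = 1.8916 mol; at 75.90% yield, n(HCl) = 1.4357 mol.
Step 2 (HCl:CO2 = 2:1): theoretical n(CO2) = 0.71787 mol, so theoretical mass = 0.71787 × 44.01 = 31.593 g.
At 59.12% yield, actual mass of CO2 = 31.593 × 0.5912 = 18.678 g.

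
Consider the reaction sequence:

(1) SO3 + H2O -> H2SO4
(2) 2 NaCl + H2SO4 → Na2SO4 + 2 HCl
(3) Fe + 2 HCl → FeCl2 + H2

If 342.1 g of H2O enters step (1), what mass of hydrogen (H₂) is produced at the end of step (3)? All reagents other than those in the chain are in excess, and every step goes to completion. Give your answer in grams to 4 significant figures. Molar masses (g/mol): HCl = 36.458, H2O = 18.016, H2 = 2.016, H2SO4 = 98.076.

38.28 g

n(H2O) = 342.1 / 18.016 = 18.989 mol.
Reaction (1): H2O→H2SO4 ratio 1:1 ⇒ n(H2SO4) = 18.989 mol.
Reaction (2): H2SO4→HCl ratio 1:2 ⇒ n(HCl) = 37.977 mol.
Reaction (3): HCl→H2 ratio 2:1 ⇒ n(H2) = 18.989 mol.
Mass of H2 = 18.989 × 2.016 = 38.281 g.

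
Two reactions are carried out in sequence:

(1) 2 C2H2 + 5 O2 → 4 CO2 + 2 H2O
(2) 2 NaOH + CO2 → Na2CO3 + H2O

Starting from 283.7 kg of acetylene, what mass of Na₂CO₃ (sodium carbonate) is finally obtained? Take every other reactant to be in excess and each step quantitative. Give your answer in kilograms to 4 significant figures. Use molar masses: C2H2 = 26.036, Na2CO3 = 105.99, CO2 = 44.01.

283.7 kg = 283700 g.
n(C2H2) = 283700 / 26.036 = 10896 mol.
Step 1 gives a 2:4 ratio of C2H2 to CO2, so n(CO2) = 21793 mol.
In step 2 the CO2:Na2CO3 ratio is 1:1, so n(Na2CO3) = 21793 mol.
Mass of Na2CO3 = 21793 × 105.99 = 2.3098 × 10^6 g = 2310 kg.

2310 kg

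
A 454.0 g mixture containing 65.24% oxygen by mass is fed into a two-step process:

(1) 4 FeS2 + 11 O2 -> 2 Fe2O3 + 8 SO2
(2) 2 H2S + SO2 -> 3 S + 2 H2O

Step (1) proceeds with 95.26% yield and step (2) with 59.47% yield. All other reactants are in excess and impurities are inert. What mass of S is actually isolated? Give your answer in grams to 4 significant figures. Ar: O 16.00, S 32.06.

Pure O2 = 454.0 × 0.6524 = 296.19 g.
M(O2) = 2(16.00) = 32.00 g/mol.
M(S) = 32.06 g/mol.
n(O2) = 296.19 / 32.00 = 9.2559 mol.
Step 1 (O2:SO2 = 11:8): theoretical n(SO2) = 6.7316 mol; at 95.26% yield, n(SO2) = 6.4125 mol.
Step 2 (SO2:S = 1:3): theoretical n(S) = 19.238 mol, so theoretical mass = 19.238 × 32.06 = 616.75 g.
At 59.47% yield, actual mass of S = 616.75 × 0.5947 = 366.78 g.

366.8 g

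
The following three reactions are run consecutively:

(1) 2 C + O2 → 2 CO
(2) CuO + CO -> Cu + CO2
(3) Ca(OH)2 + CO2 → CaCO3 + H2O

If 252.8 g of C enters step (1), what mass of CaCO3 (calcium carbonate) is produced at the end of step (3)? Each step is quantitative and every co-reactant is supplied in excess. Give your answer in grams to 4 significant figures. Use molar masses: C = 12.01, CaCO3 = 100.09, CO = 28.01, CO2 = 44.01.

2107 g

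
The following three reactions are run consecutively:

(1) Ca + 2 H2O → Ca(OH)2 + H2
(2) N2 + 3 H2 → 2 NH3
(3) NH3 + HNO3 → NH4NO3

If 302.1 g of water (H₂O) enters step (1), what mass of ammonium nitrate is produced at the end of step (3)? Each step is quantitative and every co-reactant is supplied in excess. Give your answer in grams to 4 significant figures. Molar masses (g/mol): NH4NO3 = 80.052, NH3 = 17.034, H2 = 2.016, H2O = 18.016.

n(H2O) = 302.1 / 18.016 = 16.768 mol.
Reaction (1): H2O→H2 ratio 2:1 ⇒ n(H2) = 8.3842 mol.
Reaction (2): H2→NH3 ratio 3:2 ⇒ n(NH3) = 5.5895 mol.
Reaction (3): NH3→NH4NO3 ratio 1:1 ⇒ n(NH4NO3) = 5.5895 mol.
Mass of NH4NO3 = 5.5895 × 80.052 = 447.45 g.

447.4 g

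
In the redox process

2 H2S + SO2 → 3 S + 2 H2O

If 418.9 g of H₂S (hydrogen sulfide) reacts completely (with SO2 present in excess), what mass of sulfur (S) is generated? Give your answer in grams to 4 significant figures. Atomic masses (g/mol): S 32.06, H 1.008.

591.2 g

M(H2S) = 2(1.008) + 32.06 = 34.076 g/mol.
M(S) = 32.06 g/mol.
n(H2S) = 418.90 g / 34.076 g/mol = 12.293 mol.
From the equation the H2S:S mole ratio is 2:3, so n(S) = 12.293 × 3/2 = 18.440 mol.
Mass of S = 18.440 mol × 32.06 g/mol = 591.18 g.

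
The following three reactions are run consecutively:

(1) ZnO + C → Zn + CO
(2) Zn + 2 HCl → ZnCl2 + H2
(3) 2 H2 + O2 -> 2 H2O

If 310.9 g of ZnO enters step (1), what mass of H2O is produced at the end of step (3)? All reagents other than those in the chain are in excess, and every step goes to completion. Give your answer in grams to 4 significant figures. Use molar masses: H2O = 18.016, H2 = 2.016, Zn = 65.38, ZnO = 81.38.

n(ZnO) = 310.9 / 81.38 = 3.8203 mol.
Reaction (1): ZnO→Zn ratio 1:1 ⇒ n(Zn) = 3.8203 mol.
Reaction (2): Zn→H2 ratio 1:1 ⇒ n(H2) = 3.8203 mol.
Reaction (3): H2→H2O ratio 2:2 ⇒ n(H2O) = 3.8203 mol.
Mass of H2O = 3.8203 × 18.016 = 68.827 g.

68.83 g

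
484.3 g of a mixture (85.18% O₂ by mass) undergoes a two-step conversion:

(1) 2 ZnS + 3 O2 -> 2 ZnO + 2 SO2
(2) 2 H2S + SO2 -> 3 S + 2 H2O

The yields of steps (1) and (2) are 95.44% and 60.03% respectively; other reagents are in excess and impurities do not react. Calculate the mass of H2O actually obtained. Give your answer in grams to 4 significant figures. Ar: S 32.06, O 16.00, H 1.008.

Pure O2 = 484.3 × 0.8518 = 412.53 g.
M(O2) = 2(16.00) = 32.00 g/mol.
M(H2O) = 2(1.008) + 16.00 = 18.016 g/mol.
n(O2) = 412.53 / 32.00 = 12.891 mol.
Step 1 (O2:SO2 = 3:2): theoretical n(SO2) = 8.5943 mol; at 95.44% yield, n(SO2) = 8.2024 mol.
Step 2 (SO2:H2O = 1:2): theoretical n(H2O) = 16.405 mol, so theoretical mass = 16.405 × 18.016 = 295.55 g.
At 60.03% yield, actual mass of H2O = 295.55 × 0.6003 = 177.42 g.

177.4 g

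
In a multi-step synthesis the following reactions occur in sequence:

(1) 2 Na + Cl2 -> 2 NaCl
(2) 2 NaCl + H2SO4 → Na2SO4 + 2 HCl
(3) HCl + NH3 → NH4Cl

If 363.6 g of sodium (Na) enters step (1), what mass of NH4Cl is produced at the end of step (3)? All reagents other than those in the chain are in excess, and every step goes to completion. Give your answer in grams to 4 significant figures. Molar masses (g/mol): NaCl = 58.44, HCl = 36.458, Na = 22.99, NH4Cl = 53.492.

n(Na) = 363.6 / 22.99 = 15.816 mol.
Reaction (1): Na→NaCl ratio 2:2 ⇒ n(NaCl) = 15.816 mol.
Reaction (2): NaCl→HCl ratio 2:2 ⇒ n(HCl) = 15.816 mol.
Reaction (3): HCl→NH4Cl ratio 1:1 ⇒ n(NH4Cl) = 15.816 mol.
Mass of NH4Cl = 15.816 × 53.492 = 846.01 g.

846.0 g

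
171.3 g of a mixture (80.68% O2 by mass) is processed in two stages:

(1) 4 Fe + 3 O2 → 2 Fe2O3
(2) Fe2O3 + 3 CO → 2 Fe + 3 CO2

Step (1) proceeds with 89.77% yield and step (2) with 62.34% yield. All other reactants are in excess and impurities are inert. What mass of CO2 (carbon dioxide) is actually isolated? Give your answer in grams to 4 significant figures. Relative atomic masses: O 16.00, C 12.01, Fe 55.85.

Pure O2 = 171.3 × 0.8068 = 138.20 g.
M(O2) = 2(16.00) = 32.00 g/mol.
M(CO2) = 12.01 + 2(16.00) = 44.01 g/mol.
n(O2) = 138.20 / 32.00 = 4.3189 mol.
Step 1 (O2:Fe2O3 = 3:2): theoretical n(Fe2O3) = 2.8793 mol; at 89.77% yield, n(Fe2O3) = 2.5847 mol.
Step 2 (Fe2O3:CO2 = 1:3): theoretical n(CO2) = 7.7542 mol, so theoretical mass = 7.7542 × 44.01 = 341.26 g.
At 62.34% yield, actual mass of CO2 = 341.26 × 0.6234 = 212.74 g.

212.7 g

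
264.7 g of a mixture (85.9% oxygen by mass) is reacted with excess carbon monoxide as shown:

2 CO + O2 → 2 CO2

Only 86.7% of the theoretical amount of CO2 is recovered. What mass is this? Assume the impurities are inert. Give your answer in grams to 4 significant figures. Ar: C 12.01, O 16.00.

542.2 g

Pure O2 available = 264.7 g × 0.859 = 227.38 g.
M(O2) = 2(16.00) = 32.00 g/mol.
M(CO2) = 12.01 + 2(16.00) = 44.01 g/mol.
n(O2) = 227.38 g / 32.00 g/mol = 7.1055 mol.
From the equation the O2:CO2 mole ratio is 1:2, so n(CO2) = 7.1055 × 2/1 = 14.211 mol.
Mass of CO2 = 14.211 mol × 44.01 g/mol = 625.43 g.
Actual mass collected = 625.43 g × 0.867 = 542.25 g.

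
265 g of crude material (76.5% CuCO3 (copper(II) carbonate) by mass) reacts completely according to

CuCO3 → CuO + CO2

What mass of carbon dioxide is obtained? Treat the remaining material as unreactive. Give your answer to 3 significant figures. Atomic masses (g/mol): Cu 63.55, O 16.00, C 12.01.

Mass of pure CuCO3 = 265 g × 0.765 = 202.7 g.
M(CuCO3) = 63.55 + 12.01 + 3(16.00) = 123.56 g/mol.
M(CO2) = 12.01 + 2(16.00) = 44.01 g/mol.
n(CuCO3) = 202.7 g / 123.56 g/mol = 1.641 mol.
From the equation the CuCO3:CO2 mole ratio is 1:1, so n(CO2) = 1.641 × 1/1 = 1.641 mol.
Mass of CO2 = 1.641 mol × 44.01 g/mol = 72.21 g.

72.2 g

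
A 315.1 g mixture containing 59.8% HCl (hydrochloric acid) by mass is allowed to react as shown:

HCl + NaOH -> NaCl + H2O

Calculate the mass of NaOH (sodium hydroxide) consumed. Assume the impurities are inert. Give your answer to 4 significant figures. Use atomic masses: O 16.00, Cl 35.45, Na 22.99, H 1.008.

206.7 g

Mass of pure HCl = 315.1 g × 0.598 = 188.43 g.
M(HCl) = 1.008 + 35.45 = 36.458 g/mol.
M(NaOH) = 22.99 + 16.00 + 1.008 = 39.998 g/mol.
n(HCl) = 188.43 g / 36.458 g/mol = 5.1684 mol.
From the equation the HCl:NaOH mole ratio is 1:1, so n(NaOH) = 5.1684 × 1/1 = 5.1684 mol.
Mass of NaOH = 5.1684 mol × 39.998 g/mol = 206.73 g.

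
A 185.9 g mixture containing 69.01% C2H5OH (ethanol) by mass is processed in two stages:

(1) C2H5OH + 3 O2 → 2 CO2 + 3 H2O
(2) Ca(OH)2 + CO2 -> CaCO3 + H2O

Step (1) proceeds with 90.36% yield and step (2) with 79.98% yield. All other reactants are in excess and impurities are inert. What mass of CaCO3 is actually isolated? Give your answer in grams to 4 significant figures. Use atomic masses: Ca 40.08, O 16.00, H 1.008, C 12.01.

402.9 g

Pure C2H5OH = 185.9 × 0.6901 = 128.29 g.
M(C2H5OH) = 2(12.01) + 6(1.008) + 16.00 = 46.068 g/mol.
M(CaCO3) = 40.08 + 12.01 + 3(16.00) = 100.09 g/mol.
n(C2H5OH) = 128.29 / 46.068 = 2.7848 mol.
Step 1 (C2H5OH:CO2 = 1:2): theoretical n(CO2) = 5.5696 mol; at 90.36% yield, n(CO2) = 5.0327 mol.
Step 2 (CO2:CaCO3 = 1:1): theoretical n(CaCO3) = 5.0327 mol, so theoretical mass = 5.0327 × 100.09 = 503.72 g.
At 79.98% yield, actual mass of CaCO3 = 503.72 × 0.7998 = 402.88 g.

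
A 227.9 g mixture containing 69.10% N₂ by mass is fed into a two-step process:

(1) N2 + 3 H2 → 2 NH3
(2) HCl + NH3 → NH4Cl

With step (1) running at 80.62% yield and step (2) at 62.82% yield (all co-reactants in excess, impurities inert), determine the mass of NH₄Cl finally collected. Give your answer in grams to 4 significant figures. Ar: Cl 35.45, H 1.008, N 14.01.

304.5 g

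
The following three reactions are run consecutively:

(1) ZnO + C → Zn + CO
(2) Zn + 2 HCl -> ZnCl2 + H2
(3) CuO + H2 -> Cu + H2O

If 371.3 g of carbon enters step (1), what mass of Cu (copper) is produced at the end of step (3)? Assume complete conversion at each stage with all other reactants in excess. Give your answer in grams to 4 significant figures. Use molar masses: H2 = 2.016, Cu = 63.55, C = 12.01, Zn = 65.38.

1965 g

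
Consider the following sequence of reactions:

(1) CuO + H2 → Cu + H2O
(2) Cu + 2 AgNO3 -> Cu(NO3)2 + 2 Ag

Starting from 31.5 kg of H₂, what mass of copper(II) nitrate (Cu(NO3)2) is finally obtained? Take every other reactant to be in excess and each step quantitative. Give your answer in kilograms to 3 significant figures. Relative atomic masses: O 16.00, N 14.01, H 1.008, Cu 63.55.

2930 kg

M(H2) = 2(1.008) = 2.016 g/mol.
M(Cu(NO3)2) = 63.55 + 2(14.01) + 6(16.00) = 187.57 g/mol.
31.5 kg = 31500 g.
n(H2) = 31500 / 2.016 = 15620 mol.
Step 1 gives a 1:1 ratio of H2 to Cu, so n(Cu) = 15620 mol.
In step 2 the Cu:Cu(NO3)2 ratio is 1:1, so n(Cu(NO3)2) = 15620 mol.
Mass of Cu(NO3)2 = 15620 × 187.57 = 2.931 × 10^6 g = 2930 kg.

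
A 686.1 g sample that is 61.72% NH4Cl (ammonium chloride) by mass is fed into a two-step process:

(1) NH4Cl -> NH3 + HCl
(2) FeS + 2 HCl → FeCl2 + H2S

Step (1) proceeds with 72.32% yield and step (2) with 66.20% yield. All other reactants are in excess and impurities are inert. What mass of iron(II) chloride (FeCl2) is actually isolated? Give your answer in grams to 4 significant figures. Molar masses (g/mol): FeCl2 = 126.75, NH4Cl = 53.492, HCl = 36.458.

240.2 g

Pure NH4Cl = 686.1 × 0.6172 = 423.46 g.
n(NH4Cl) = 423.46 / 53.492 = 7.9163 mol.
Step 1 (NH4Cl:HCl = 1:1): theoretical n(HCl) = 7.9163 mol; at 72.32% yield, n(HCl) = 5.7251 mol.
Step 2 (HCl:FeCl2 = 2:1): theoretical n(FeCl2) = 2.8625 mol, so theoretical mass = 2.8625 × 126.75 = 362.83 g.
At 66.20% yield, actual mass of FeCl2 = 362.83 × 0.6620 = 240.19 g.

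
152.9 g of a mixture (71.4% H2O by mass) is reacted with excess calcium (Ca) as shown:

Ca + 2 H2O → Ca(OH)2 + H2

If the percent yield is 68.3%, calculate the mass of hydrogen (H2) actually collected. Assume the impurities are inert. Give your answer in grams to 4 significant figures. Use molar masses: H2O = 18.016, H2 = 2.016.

4.172 g

Pure H2O available = 152.9 g × 0.714 = 109.17 g.
n(H2O) = 109.17 g / 18.016 g/mol = 6.0596 mol.
From the equation the H2O:H2 mole ratio is 2:1, so n(H2) = 6.0596 × 1/2 = 3.0298 mol.
Mass of H2 = 3.0298 mol × 2.016 g/mol = 6.1081 g.
Actual mass collected = 6.1081 g × 0.683 = 4.1718 g.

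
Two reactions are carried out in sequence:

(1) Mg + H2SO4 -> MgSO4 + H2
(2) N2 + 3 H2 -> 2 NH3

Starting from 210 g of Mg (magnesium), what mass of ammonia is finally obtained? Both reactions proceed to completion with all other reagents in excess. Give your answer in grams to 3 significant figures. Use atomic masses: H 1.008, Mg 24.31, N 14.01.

98.1 g

M(Mg) = 24.31 g/mol.
M(NH3) = 14.01 + 3(1.008) = 17.034 g/mol.
n(Mg) = 210.0 / 24.31 = 8.638 mol.
Step 1 gives a 1:1 ratio of Mg to H2, so n(H2) = 8.638 mol.
In step 2 the H2:NH3 ratio is 3:2, so n(NH3) = 5.759 mol.
Mass of NH3 = 5.759 × 17.034 = 98.10 g.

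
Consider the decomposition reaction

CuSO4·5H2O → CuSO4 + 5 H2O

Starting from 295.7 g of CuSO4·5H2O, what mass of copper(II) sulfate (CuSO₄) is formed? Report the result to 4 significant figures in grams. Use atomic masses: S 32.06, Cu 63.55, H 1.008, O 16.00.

189.0 g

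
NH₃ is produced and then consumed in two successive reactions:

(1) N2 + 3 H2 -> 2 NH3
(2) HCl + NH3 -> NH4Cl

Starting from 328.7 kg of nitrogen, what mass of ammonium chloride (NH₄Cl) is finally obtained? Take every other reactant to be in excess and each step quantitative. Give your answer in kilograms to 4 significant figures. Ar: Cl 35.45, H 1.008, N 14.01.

M(N2) = 2(14.01) = 28.02 g/mol.
M(NH4Cl) = 14.01 + 4(1.008) + 35.45 = 53.492 g/mol.
328.7 kg = 328700 g.
n(N2) = 328700 / 28.02 = 11731 mol.
Step 1 gives a 1:2 ratio of N2 to NH3, so n(NH3) = 23462 mol.
In step 2 the NH3:NH4Cl ratio is 1:1, so n(NH4Cl) = 23462 mol.
Mass of NH4Cl = 23462 × 53.492 = 1.2550 × 10^6 g = 1255 kg.

1255 kg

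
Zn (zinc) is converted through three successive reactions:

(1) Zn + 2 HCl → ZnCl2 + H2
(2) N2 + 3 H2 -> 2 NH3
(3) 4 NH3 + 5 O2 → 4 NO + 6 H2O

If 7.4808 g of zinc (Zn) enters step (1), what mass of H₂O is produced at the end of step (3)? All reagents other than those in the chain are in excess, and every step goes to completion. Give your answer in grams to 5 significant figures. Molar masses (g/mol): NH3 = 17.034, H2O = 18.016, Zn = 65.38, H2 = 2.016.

2.0614 g

n(Zn) = 7.4808 / 65.38 = 0.114420 mol.
Reaction (1): Zn→H2 ratio 1:1 ⇒ n(H2) = 0.114420 mol.
Reaction (2): H2→NH3 ratio 3:2 ⇒ n(NH3) = 0.0762802 mol.
Reaction (3): NH3→H2O ratio 4:6 ⇒ n(H2O) = 0.114420 mol.
Mass of H2O = 0.114420 × 18.016 = 2.06140 g.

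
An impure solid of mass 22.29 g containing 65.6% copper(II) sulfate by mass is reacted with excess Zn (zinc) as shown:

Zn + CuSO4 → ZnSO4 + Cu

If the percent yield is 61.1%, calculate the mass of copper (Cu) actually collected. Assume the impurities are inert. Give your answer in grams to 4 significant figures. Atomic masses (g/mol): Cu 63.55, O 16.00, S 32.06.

Pure CuSO4 available = 22.29 g × 0.656 = 14.622 g.
M(CuSO4) = 63.55 + 32.06 + 4(16.00) = 159.61 g/mol.
M(Cu) = 63.55 g/mol.
n(CuSO4) = 14.622 g / 159.61 g/mol = 0.091612 mol.
From the equation the CuSO4:Cu mole ratio is 1:1, so n(Cu) = 0.091612 × 1/1 = 0.091612 mol.
Mass of Cu = 0.091612 mol × 63.55 g/mol = 5.8220 g.
Actual mass collected = 5.8220 g × 0.611 = 3.5572 g.

3.557 g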